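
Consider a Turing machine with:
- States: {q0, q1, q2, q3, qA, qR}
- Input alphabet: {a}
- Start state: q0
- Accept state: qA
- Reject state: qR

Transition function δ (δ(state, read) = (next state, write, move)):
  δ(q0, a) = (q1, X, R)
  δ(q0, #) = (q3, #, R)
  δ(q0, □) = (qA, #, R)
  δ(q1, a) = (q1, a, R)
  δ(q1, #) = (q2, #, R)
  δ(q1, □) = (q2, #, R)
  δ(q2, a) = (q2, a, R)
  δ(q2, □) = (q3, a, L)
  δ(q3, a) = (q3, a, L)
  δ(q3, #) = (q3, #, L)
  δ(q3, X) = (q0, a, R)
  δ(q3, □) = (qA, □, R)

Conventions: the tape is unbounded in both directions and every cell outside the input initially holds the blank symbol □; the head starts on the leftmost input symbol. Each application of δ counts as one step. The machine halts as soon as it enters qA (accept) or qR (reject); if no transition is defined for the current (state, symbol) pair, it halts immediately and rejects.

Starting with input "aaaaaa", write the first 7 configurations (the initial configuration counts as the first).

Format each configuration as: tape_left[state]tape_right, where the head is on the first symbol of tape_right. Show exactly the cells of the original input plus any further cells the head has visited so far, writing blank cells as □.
Step 0: [q0]aaaaaa (head at position 0)
Step 1: δ(q0, a) = (q1, X, R)  ⊢  X[q1]aaaaa (head at position 1)
Step 2: δ(q1, a) = (q1, a, R)  ⊢  Xa[q1]aaaa (head at position 2)
Step 3: δ(q1, a) = (q1, a, R)  ⊢  Xaa[q1]aaa (head at position 3)
Step 4: δ(q1, a) = (q1, a, R)  ⊢  Xaaa[q1]aa (head at position 4)
Step 5: δ(q1, a) = (q1, a, R)  ⊢  Xaaaa[q1]a (head at position 5)
Step 6: δ(q1, a) = (q1, a, R)  ⊢  Xaaaaa[q1]□ (head at position 6)

Final answer: [q0]aaaaaa ⊢ X[q1]aaaaa ⊢ Xa[q1]aaaa ⊢ Xaa[q1]aaa ⊢ Xaaa[q1]aa ⊢ Xaaaa[q1]a ⊢ Xaaaaa[q1]□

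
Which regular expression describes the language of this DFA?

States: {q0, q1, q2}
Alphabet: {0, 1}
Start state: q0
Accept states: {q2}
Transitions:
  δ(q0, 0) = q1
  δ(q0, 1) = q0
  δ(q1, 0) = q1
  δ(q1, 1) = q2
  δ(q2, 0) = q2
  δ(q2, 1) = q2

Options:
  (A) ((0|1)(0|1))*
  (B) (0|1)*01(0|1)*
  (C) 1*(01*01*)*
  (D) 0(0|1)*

Testing sample strings against the DFA:
  '10' -> rejected
  '10001' -> accepted
  '110' -> rejected
  '01001' -> accepted
Checking each option for a counterexample:
  (A) ((0|1)(0|1))*: ε is rejected by the DFA but matches the regex → eliminated
  (B) (0|1)*01(0|1)*: agrees with the DFA on all strings of length ≤ 4
  (C) 1*(01*01*)*: ε is rejected by the DFA but matches the regex → eliminated
  (D) 0(0|1)*: '0' is rejected by the DFA but matches the regex → eliminated
Only (B) (0|1)*01(0|1)* is consistent with the DFA.

Final answer: (B) (0|1)*01(0|1)*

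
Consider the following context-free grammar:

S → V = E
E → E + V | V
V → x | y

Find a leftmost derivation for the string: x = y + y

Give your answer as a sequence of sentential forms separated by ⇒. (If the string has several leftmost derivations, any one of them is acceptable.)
Start with S.
Step 1: the leftmost non-terminal is S; apply S → V = E:  V = E
Step 2: the leftmost non-terminal is V; apply V → x:  x = E
Step 3: the leftmost non-terminal is E; apply E → E + V:  x = E + V
Step 4: the leftmost non-terminal is E; apply E → V:  x = V + V
Step 5: the leftmost non-terminal is V; apply V → y:  x = y + V
Step 6: the leftmost non-terminal is V; apply V → y:  x = y + y

Final answer: S ⇒ V = E ⇒ x = E ⇒ x = E + V ⇒ x = V + V ⇒ x = y + V ⇒ x = y + y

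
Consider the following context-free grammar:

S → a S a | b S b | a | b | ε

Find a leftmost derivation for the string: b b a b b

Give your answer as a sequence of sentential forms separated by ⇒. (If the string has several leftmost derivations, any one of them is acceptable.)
Start with S.
Step 1: the leftmost non-terminal is S; apply S → b S b:  b S b
Step 2: the leftmost non-terminal is S; apply S → b S b:  b b S b b
Step 3: the leftmost non-terminal is S; apply S → a:  b b a b b

Final answer: S ⇒ b S b ⇒ b b S b b ⇒ b b a b b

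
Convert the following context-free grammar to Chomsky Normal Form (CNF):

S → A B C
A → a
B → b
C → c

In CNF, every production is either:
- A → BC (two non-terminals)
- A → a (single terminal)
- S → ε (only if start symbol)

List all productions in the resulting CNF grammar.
The grammar has no ε-productions or unit productions to eliminate.
A → a is already in CNF (single terminal) – keep it.
B → b is already in CNF (single terminal) – keep it.
C → c is already in CNF (single terminal) – keep it.
S → A B C has 3 symbols on the right: break it into binary productions S → A X0, X0 → B C.
Resulting CNF grammar (5 productions): A → a; B → b; C → c; S → A X0; X0 → B C

Final answer: A → a; B → b; C → c; S → A X0; X0 → B C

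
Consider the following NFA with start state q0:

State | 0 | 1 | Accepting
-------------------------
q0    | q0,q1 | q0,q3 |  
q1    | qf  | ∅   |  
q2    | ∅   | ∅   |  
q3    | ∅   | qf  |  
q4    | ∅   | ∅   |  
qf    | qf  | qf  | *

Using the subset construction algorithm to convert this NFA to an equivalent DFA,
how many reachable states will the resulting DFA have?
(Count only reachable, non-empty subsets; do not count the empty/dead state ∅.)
Start subset: {q0}
{q0}: on 0 → {q0, q1}, on 1 → {q0, q3}
{q0, q1}: on 0 → {q0, q1, qf}, on 1 → {q0, q3}
{q0, q3}: on 0 → {q0, q1}, on 1 → {q0, q3, qf}
{q0, q1, qf}: on 0 → {q0, q1, qf}, on 1 → {q0, q3, qf}
{q0, q3, qf}: on 0 → {q0, q1, qf}, on 1 → {q0, q3, qf}
Reachable non-empty subsets: {q0}, {q0, q1}, {q0, q3}, {q0, q1, qf}, {q0, q3, qf} — 5 in total.

Final answer: 5 states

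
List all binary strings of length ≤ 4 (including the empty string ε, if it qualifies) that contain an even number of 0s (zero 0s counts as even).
Checking every binary string of length 0 to 4:
  Length 0: accepted: ε | rejected: (none)
  Length 1: accepted: 1 | rejected: 0
  Length 2: accepted: 00, 11 | rejected: 01, 10
  Length 3: accepted: 001, 010, 100, 111 | rejected: 000, 011, 101, 110
  Length 4: accepted: 0000, 0011, 0101, 0110, 1001, 1010, 1100, 1111 | rejected: 0001, 0010, 0100, 0111, 1000, 1011, 1101, 1110
Total: 16 string(s).

Final answer: ε, 1, 00, 11, 001, 010, 100, 111, 0000, 0011, 0101, 0110, 1001, 1010, 1100, 1111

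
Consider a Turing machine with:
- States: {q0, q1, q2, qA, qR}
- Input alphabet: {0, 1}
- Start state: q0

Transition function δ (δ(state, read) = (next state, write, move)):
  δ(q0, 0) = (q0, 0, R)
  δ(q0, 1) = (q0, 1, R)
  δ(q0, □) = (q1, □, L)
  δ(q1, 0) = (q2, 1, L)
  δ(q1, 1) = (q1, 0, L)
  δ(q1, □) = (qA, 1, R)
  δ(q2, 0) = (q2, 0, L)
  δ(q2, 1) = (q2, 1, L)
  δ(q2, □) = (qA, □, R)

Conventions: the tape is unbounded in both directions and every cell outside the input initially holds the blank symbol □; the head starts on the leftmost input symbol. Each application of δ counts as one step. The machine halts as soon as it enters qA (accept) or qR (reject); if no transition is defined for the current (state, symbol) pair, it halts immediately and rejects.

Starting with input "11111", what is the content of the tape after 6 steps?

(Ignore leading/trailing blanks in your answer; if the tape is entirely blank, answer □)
Step 0: [q0]11111 (head at position 0)
Step 1: δ(q0, 1) = (q0, 1, R)  ⊢  1[q0]1111 (head at position 1)
Step 2: δ(q0, 1) = (q0, 1, R)  ⊢  11[q0]111 (head at position 2)
Step 3: δ(q0, 1) = (q0, 1, R)  ⊢  111[q0]11 (head at position 3)
Step 4: δ(q0, 1) = (q0, 1, R)  ⊢  1111[q0]1 (head at position 4)
Step 5: δ(q0, 1) = (q0, 1, R)  ⊢  11111[q0]□ (head at position 5)
Step 6: δ(q0, □) = (q1, □, L)  ⊢  1111[q1]1□ (head at position 4)
Tape after 6 steps (ignoring surrounding blanks): 11111

Final answer: Tape: 11111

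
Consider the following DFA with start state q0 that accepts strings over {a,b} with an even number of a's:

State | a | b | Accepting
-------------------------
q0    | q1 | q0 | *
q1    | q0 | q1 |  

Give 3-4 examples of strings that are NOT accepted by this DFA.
Any strings that end in a non-accepting state work; for example:
"ab": q0 → q1 → q1; q1 is not accepting → rejected
"abb": q0 → q1 → q1 → q1; q1 is not accepting → rejected
"bba": q0 → q0 → q0 → q1; q1 is not accepting → rejected
"abaa": q0 → q1 → q1 → q0 → q1; q1 is not accepting → rejected

Final answer: "ab", "abb", "bba", "abaa"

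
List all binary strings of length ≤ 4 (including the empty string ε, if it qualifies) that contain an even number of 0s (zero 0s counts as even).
Checking every binary string of length 0 to 4:
  Length 0: accepted: ε | rejected: (none)
  Length 1: accepted: 1 | rejected: 0
  Length 2: accepted: 00, 11 | rejected: 01, 10
  Length 3: accepted: 001, 010, 100, 111 | rejected: 000, 011, 101, 110
  Length 4: accepted: 0000, 0011, 0101, 0110, 1001, 1010, 1100, 1111 | rejected: 0001, 0010, 0100, 0111, 1000, 1011, 1101, 1110
Total: 16 string(s).

Final answer: ε, 1, 00, 11, 001, 010, 100, 111, 0000, 0011, 0101, 0110, 1001, 1010, 1100, 1111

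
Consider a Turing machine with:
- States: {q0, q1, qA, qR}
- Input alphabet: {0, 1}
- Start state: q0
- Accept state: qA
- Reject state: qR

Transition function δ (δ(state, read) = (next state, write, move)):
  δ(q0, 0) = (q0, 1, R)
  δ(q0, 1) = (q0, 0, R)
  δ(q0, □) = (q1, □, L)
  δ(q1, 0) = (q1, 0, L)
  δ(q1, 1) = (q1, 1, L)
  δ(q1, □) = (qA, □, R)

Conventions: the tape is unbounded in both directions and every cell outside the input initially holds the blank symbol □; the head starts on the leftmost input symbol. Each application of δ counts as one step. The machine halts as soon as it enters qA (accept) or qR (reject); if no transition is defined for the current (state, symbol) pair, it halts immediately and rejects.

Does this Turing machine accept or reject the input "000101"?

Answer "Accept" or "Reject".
Step 0: [q0]000101 (head at position 0)
Step 1: δ(q0, 0) = (q0, 1, R)  ⊢  1[q0]00101 (head at position 1)
Step 2: δ(q0, 0) = (q0, 1, R)  ⊢  11[q0]0101 (head at position 2)
Step 3: δ(q0, 0) = (q0, 1, R)  ⊢  111[q0]101 (head at position 3)
Step 4: δ(q0, 1) = (q0, 0, R)  ⊢  1110[q0]01 (head at position 4)
Step 5: δ(q0, 0) = (q0, 1, R)  ⊢  11101[q0]1 (head at position 5)
Step 6: δ(q0, 1) = (q0, 0, R)  ⊢  111010[q0]□ (head at position 6)
Step 7: δ(q0, □) = (q1, □, L)  ⊢  11101[q1]0□ (head at position 5)
Step 8: δ(q1, 0) = (q1, 0, L)  ⊢  1110[q1]10□ (head at position 4)
Step 9: δ(q1, 1) = (q1, 1, L)  ⊢  111[q1]010□ (head at position 3)
Step 10: δ(q1, 0) = (q1, 0, L)  ⊢  11[q1]1010□ (head at position 2)
Step 11: δ(q1, 1) = (q1, 1, L)  ⊢  1[q1]11010□ (head at position 1)
Step 12: δ(q1, 1) = (q1, 1, L)  ⊢  [q1]111010□ (head at position 0)
Step 13: δ(q1, 1) = (q1, 1, L)  ⊢  [q1]□111010□ (head at position -1)
Step 14: δ(q1, □) = (qA, □, R)  ⊢  □[qA]111010□ (head at position 0)
The machine is in qA, so it halts and accepts.

Final answer: Accept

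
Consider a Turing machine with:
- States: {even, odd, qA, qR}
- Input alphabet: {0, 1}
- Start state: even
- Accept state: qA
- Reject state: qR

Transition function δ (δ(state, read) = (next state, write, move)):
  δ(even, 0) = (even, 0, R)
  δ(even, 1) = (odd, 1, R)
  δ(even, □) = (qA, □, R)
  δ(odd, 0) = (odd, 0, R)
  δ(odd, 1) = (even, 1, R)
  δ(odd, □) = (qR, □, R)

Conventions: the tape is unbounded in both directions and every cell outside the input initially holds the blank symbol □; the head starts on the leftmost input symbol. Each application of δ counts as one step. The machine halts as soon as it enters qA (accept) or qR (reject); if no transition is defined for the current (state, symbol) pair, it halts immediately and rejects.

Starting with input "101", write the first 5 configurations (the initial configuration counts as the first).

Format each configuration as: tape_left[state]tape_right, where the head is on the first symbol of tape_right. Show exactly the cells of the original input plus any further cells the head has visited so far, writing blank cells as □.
Step 0: [even]101 (head at position 0)
Step 1: δ(even, 1) = (odd, 1, R)  ⊢  1[odd]01 (head at position 1)
Step 2: δ(odd, 0) = (odd, 0, R)  ⊢  10[odd]1 (head at position 2)
Step 3: δ(odd, 1) = (even, 1, R)  ⊢  101[even]□ (head at position 3)
Step 4: δ(even, □) = (qA, □, R)  ⊢  101□[qA]□ (head at position 4)

Final answer: [even]101 ⊢ 1[odd]01 ⊢ 10[odd]1 ⊢ 101[even]□ ⊢ 101□[qA]□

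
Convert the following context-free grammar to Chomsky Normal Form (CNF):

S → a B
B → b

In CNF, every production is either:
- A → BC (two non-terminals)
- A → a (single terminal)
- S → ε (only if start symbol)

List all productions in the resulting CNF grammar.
The grammar has no ε-productions or unit productions to eliminate.
S → a B has terminal a in a right-hand side of length ≥ 2: introduce T_a → a and use T_a in place of a.
B → b is already in CNF (single terminal) – keep it.
S → a B becomes S → T_a B.
Resulting CNF grammar (3 productions): T_a → a; B → b; S → T_a B

Final answer: T_a → a; B → b; S → T_a B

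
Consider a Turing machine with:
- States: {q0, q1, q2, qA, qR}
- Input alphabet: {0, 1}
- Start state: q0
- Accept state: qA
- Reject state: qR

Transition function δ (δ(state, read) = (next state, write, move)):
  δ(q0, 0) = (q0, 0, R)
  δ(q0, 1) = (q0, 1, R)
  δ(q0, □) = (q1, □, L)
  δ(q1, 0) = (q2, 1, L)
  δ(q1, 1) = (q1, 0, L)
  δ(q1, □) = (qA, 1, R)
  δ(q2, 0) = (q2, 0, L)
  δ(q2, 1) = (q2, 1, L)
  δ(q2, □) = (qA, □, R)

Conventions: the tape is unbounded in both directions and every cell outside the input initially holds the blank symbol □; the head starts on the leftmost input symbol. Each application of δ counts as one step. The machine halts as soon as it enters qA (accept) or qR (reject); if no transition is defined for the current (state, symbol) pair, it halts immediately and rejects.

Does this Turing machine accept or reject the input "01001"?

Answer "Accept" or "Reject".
Step 0: [q0]01001 (head at position 0)
Step 1: δ(q0, 0) = (q0, 0, R)  ⊢  0[q0]1001 (head at position 1)
Step 2: δ(q0, 1) = (q0, 1, R)  ⊢  01[q0]001 (head at position 2)
Step 3: δ(q0, 0) = (q0, 0, R)  ⊢  010[q0]01 (head at position 3)
Step 4: δ(q0, 0) = (q0, 0, R)  ⊢  0100[q0]1 (head at position 4)
Step 5: δ(q0, 1) = (q0, 1, R)  ⊢  01001[q0]□ (head at position 5)
Step 6: δ(q0, □) = (q1, □, L)  ⊢  0100[q1]1□ (head at position 4)
Step 7: δ(q1, 1) = (q1, 0, L)  ⊢  010[q1]00□ (head at position 3)
Step 8: δ(q1, 0) = (q2, 1, L)  ⊢  01[q2]010□ (head at position 2)
Step 9: δ(q2, 0) = (q2, 0, L)  ⊢  0[q2]1010□ (head at position 1)
Step 10: δ(q2, 1) = (q2, 1, L)  ⊢  [q2]01010□ (head at position 0)
Step 11: δ(q2, 0) = (q2, 0, L)  ⊢  [q2]□01010□ (head at position -1)
Step 12: δ(q2, □) = (qA, □, R)  ⊢  □[qA]01010□ (head at position 0)
The machine is in qA, so it halts and accepts.

Final answer: Accept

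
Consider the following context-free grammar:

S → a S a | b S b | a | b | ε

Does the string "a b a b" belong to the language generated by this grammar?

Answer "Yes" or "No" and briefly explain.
Every production places the same symbol at both ends (or yields a single symbol / ε), so every derived string is a palindrome. a b a b reversed is b a b a ≠ a b a b, so it is not a palindrome and cannot be derived (already the first step fails: the string starts with a but ends with b, so neither S → a S a nor S → b S b fits).

Final answer: No - no valid derivation exists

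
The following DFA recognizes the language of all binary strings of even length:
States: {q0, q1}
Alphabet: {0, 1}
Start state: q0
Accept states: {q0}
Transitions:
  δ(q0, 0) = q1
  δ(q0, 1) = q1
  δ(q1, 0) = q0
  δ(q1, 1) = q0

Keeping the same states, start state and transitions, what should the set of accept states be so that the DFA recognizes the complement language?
The DFA is complete (every state has a transition on every symbol), so the complement
is recognized by the same DFA with accepting and non-accepting states swapped.
Original accept states: {q0}
Complement accept states = All states - Original accept states
= {q0, q1} - {q0}
= {q1}
Complement language: strings of ODD length

Final answer: {q1}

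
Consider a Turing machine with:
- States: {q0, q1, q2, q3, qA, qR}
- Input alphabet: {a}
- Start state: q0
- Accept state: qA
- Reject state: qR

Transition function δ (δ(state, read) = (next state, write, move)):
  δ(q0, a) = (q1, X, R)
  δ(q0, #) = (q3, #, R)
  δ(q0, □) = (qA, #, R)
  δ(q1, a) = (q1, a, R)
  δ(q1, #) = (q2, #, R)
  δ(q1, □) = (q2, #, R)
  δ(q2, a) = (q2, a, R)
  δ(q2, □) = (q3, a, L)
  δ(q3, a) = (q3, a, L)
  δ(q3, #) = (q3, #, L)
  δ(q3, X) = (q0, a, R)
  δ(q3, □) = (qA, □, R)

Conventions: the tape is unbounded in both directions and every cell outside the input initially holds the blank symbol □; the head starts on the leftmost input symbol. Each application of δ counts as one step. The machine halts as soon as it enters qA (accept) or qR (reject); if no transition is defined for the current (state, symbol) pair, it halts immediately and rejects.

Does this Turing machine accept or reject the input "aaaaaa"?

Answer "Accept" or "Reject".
Trace (configuration after each step, as tape_left[state]tape_right with head position):
Step 0: [q0]aaaaaa (head at position 0)
Step 1: X[q1]aaaaa (head 1)
Step 2: Xa[q1]aaaa (head 2)
Step 3: Xaa[q1]aaa (head 3)
Step 4: Xaaa[q1]aa (head 4)
Step 5: Xaaaa[q1]a (head 5)
Step 6: Xaaaaa[q1]□ (head 6)
Step 7: Xaaaaa#[q2]□ (head 7)
Step 8: Xaaaaa[q3]#a (head 6)
Step 9: Xaaaa[q3]a#a (head 5)
Step 10: Xaaa[q3]aa#a (head 4)
Step 11: Xaa[q3]aaa#a (head 3)
Step 12: Xa[q3]aaaa#a (head 2)
Step 13: X[q3]aaaaa#a (head 1)
Step 14: [q3]Xaaaaa#a (head 0)
Step 15: a[q0]aaaaa#a (head 1)
Step 16: aX[q1]aaaa#a (head 2)
Step 17: aXa[q1]aaa#a (head 3)
Step 18: aXaa[q1]aa#a (head 4)
Step 19: aXaaa[q1]a#a (head 5)
Step 20: aXaaaa[q1]#a (head 6)
Step 21: aXaaaa#[q2]a (head 7)
Step 22: aXaaaa#a[q2]□ (head 8)
Step 23: aXaaaa#[q3]aa (head 7)
Step 24: aXaaaa[q3]#aa (head 6)
Step 25: aXaaa[q3]a#aa (head 5)
Step 26: aXaa[q3]aa#aa (head 4)
Step 27: aXa[q3]aaa#aa (head 3)
Step 28: aX[q3]aaaa#aa (head 2)
Step 29: a[q3]Xaaaa#aa (head 1)
Step 30: aa[q0]aaaa#aa (head 2)
Step 31: aaX[q1]aaa#aa (head 3)
Step 32: aaXa[q1]aa#aa (head 4)
Step 33: aaXaa[q1]a#aa (head 5)
Step 34: aaXaaa[q1]#aa (head 6)
Step 35: aaXaaa#[q2]aa (head 7)
Step 36: aaXaaa#a[q2]a (head 8)
Step 37: aaXaaa#aa[q2]□ (head 9)
Step 38: aaXaaa#a[q3]aa (head 8)
Step 39: aaXaaa#[q3]aaa (head 7)
Step 40: aaXaaa[q3]#aaa (head 6)
Step 41: aaXaa[q3]a#aaa (head 5)
Step 42: aaXa[q3]aa#aaa (head 4)
Step 43: aaX[q3]aaa#aaa (head 3)
Step 44: aa[q3]Xaaa#aaa (head 2)
Step 45: aaa[q0]aaa#aaa (head 3)
Step 46: aaaX[q1]aa#aaa (head 4)
Step 47: aaaXa[q1]a#aaa (head 5)
Step 48: aaaXaa[q1]#aaa (head 6)
Step 49: aaaXaa#[q2]aaa (head 7)
Step 50: aaaXaa#a[q2]aa (head 8)
Step 51: aaaXaa#aa[q2]a (head 9)
Step 52: aaaXaa#aaa[q2]□ (head 10)
Step 53: aaaXaa#aa[q3]aa (head 9)
Step 54: aaaXaa#a[q3]aaa (head 8)
Step 55: aaaXaa#[q3]aaaa (head 7)
Step 56: aaaXaa[q3]#aaaa (head 6)
Step 57: aaaXa[q3]a#aaaa (head 5)
Step 58: aaaX[q3]aa#aaaa (head 4)
Step 59: aaa[q3]Xaa#aaaa (head 3)
Step 60: aaaa[q0]aa#aaaa (head 4)
Step 61: aaaaX[q1]a#aaaa (head 5)
Step 62: aaaaXa[q1]#aaaa (head 6)
Step 63: aaaaXa#[q2]aaaa (head 7)
Step 64: aaaaXa#a[q2]aaa (head 8)
Step 65: aaaaXa#aa[q2]aa (head 9)
Step 66: aaaaXa#aaa[q2]a (head 10)
Step 67: aaaaXa#aaaa[q2]□ (head 11)
Step 68: aaaaXa#aaa[q3]aa (head 10)
Step 69: aaaaXa#aa[q3]aaa (head 9)
Step 70: aaaaXa#a[q3]aaaa (head 8)
Step 71: aaaaXa#[q3]aaaaa (head 7)
Step 72: aaaaXa[q3]#aaaaa (head 6)
Step 73: aaaaX[q3]a#aaaaa (head 5)
Step 74: aaaa[q3]Xa#aaaaa (head 4)
Step 75: aaaaa[q0]a#aaaaa (head 5)
Step 76: aaaaaX[q1]#aaaaa (head 6)
Step 77: aaaaaX#[q2]aaaaa (head 7)
Step 78: aaaaaX#a[q2]aaaa (head 8)
Step 79: aaaaaX#aa[q2]aaa (head 9)
Step 80: aaaaaX#aaa[q2]aa (head 10)
Step 81: aaaaaX#aaaa[q2]a (head 11)
Step 82: aaaaaX#aaaaa[q2]□ (head 12)
Step 83: aaaaaX#aaaa[q3]aa (head 11)
Step 84: aaaaaX#aaa[q3]aaa (head 10)
Step 85: aaaaaX#aa[q3]aaaa (head 9)
Step 86: aaaaaX#a[q3]aaaaa (head 8)
Step 87: aaaaaX#[q3]aaaaaa (head 7)
Step 88: aaaaaX[q3]#aaaaaa (head 6)
Step 89: aaaaa[q3]X#aaaaaa (head 5)
Step 90: aaaaaa[q0]#aaaaaa (head 6)
Step 91: aaaaaa#[q3]aaaaaa (head 7)
Step 92: aaaaaa[q3]#aaaaaa (head 6)
Step 93: aaaaa[q3]a#aaaaaa (head 5)
Step 94: aaaa[q3]aa#aaaaaa (head 4)
Step 95: aaa[q3]aaa#aaaaaa (head 3)
Step 96: aa[q3]aaaa#aaaaaa (head 2)
Step 97: a[q3]aaaaa#aaaaaa (head 1)
Step 98: [q3]aaaaaa#aaaaaa (head 0)
Step 99: [q3]□aaaaaa#aaaaaa (head -1)
Step 100: □[qA]aaaaaa#aaaaaa (head 0)
The machine is in qA, so it halts and accepts.

Final answer: Accept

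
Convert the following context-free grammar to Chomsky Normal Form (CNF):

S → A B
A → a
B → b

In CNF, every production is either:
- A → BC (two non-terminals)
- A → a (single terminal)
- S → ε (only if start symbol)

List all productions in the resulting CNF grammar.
The grammar has no ε-productions or unit productions to eliminate.
S → A B is already in CNF (two non-terminals) – keep it.
A → a is already in CNF (single terminal) – keep it.
B → b is already in CNF (single terminal) – keep it.
Resulting CNF grammar (3 productions): A → a; B → b; S → A B

Final answer: A → a; B → b; S → A B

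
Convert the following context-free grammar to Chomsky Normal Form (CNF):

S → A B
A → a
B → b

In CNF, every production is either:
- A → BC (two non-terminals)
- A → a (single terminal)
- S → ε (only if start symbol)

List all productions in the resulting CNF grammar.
The grammar has no ε-productions or unit productions to eliminate.
S → A B is already in CNF (two non-terminals) – keep it.
A → a is already in CNF (single terminal) – keep it.
B → b is already in CNF (single terminal) – keep it.
Resulting CNF grammar (3 productions): A → a; B → b; S → A B

Final answer: A → a; B → b; S → A B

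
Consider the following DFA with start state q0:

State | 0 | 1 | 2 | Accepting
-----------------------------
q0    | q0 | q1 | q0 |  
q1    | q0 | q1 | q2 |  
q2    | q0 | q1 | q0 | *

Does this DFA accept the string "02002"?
Start in q0.
Read '0': q0 → q0
Read '2': q0 → q0
Read '0': q0 → q0
Read '0': q0 → q0
Read '2': q0 → q0
Final state q0 is not accepting, so the string is rejected.

Final answer: No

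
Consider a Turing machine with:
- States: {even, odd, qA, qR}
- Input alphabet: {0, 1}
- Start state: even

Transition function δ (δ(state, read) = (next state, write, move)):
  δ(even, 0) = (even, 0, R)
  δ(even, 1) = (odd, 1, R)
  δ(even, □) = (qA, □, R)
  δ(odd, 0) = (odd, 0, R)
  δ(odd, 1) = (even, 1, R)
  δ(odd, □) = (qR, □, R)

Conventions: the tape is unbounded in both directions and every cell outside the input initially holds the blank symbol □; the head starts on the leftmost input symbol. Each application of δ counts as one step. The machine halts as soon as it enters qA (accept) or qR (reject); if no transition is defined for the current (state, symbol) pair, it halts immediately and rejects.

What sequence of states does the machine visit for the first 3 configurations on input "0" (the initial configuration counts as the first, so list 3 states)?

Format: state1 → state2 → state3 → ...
Step 0: [even]0 (head at position 0)
Step 1: δ(even, 0) = (even, 0, R)  ⊢  0[even]□ (head at position 1)
Step 2: δ(even, □) = (qA, □, R)  ⊢  0□[qA]□ (head at position 2)
Reading off the states of these 3 configurations: even → even → qA

Final answer: even → even → qA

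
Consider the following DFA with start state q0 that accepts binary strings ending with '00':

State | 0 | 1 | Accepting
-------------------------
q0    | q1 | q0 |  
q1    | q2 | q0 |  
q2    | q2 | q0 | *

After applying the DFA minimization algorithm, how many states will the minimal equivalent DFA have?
All 3 states are reachable from q0, so none can be removed as unreachable.
Table-filling: first mark every (accepting, non-accepting) pair as distinguishable (accepting: {q2}; non-accepting: {q0, q1}).
Round 1: (q0, q1) on '0' go to q1 and q2, already distinguishable → mark.
Every pair of states is distinguishable, so the DFA is already minimal.
Equivalence classes: {q0}, {q1}, {q2} → 3 states.

Final answer: 3 states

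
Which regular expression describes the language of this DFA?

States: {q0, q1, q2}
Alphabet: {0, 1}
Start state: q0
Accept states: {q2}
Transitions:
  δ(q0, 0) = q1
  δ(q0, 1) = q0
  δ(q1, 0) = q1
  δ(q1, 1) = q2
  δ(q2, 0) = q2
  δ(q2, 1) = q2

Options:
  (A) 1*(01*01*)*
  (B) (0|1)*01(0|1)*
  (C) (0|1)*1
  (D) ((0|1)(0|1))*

Testing sample strings against the DFA:
  '10111' -> accepted
  '01' -> accepted
  '010' -> accepted
  '01101' -> accepted
Checking each option for a counterexample:
  (A) 1*(01*01*)*: ε is rejected by the DFA but matches the regex → eliminated
  (B) (0|1)*01(0|1)*: agrees with the DFA on all strings of length ≤ 4
  (C) (0|1)*1: '1' is rejected by the DFA but matches the regex → eliminated
  (D) ((0|1)(0|1))*: ε is rejected by the DFA but matches the regex → eliminated
Only (B) (0|1)*01(0|1)* is consistent with the DFA.

Final answer: (B) (0|1)*01(0|1)*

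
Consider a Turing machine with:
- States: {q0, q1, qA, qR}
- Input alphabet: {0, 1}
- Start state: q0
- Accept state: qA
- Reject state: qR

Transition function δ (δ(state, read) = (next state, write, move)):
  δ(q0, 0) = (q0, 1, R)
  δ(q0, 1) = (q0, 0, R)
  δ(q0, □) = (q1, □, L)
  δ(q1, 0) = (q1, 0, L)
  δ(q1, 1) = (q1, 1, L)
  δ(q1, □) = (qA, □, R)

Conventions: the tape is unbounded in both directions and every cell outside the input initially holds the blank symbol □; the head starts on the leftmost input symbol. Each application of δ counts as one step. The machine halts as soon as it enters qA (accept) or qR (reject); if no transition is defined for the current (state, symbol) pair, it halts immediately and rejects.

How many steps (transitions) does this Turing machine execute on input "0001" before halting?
Step 0: [q0]0001 (head at position 0)
Step 1: δ(q0, 0) = (q0, 1, R)  ⊢  1[q0]001 (head at position 1)
Step 2: δ(q0, 0) = (q0, 1, R)  ⊢  11[q0]01 (head at position 2)
Step 3: δ(q0, 0) = (q0, 1, R)  ⊢  111[q0]1 (head at position 3)
Step 4: δ(q0, 1) = (q0, 0, R)  ⊢  1110[q0]□ (head at position 4)
Step 5: δ(q0, □) = (q1, □, L)  ⊢  111[q1]0□ (head at position 3)
Step 6: δ(q1, 0) = (q1, 0, L)  ⊢  11[q1]10□ (head at position 2)
Step 7: δ(q1, 1) = (q1, 1, L)  ⊢  1[q1]110□ (head at position 1)
Step 8: δ(q1, 1) = (q1, 1, L)  ⊢  [q1]1110□ (head at position 0)
Step 9: δ(q1, 1) = (q1, 1, L)  ⊢  [q1]□1110□ (head at position -1)
Step 10: δ(q1, □) = (qA, □, R)  ⊢  □[qA]1110□ (head at position 0)
The machine is in qA, so it halts and accepts.
Number of transitions executed: 10.

Final answer: 10 steps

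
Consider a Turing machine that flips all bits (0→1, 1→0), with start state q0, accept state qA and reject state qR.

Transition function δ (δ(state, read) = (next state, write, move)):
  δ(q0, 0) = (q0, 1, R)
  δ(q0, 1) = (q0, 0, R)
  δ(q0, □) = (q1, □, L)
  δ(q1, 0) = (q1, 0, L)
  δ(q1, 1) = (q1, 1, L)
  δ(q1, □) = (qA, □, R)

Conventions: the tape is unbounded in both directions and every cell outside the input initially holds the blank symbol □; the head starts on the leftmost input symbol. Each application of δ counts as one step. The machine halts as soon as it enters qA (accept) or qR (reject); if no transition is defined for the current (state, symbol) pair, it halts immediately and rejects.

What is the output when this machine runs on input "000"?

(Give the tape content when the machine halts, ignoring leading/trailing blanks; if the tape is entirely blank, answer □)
Step 0: [q0]000 (head at position 0)
Step 1: δ(q0, 0) = (q0, 1, R)  ⊢  1[q0]00 (head at position 1)
Step 2: δ(q0, 0) = (q0, 1, R)  ⊢  11[q0]0 (head at position 2)
Step 3: δ(q0, 0) = (q0, 1, R)  ⊢  111[q0]□ (head at position 3)
Step 4: δ(q0, □) = (q1, □, L)  ⊢  11[q1]1□ (head at position 2)
Step 5: δ(q1, 1) = (q1, 1, L)  ⊢  1[q1]11□ (head at position 1)
Step 6: δ(q1, 1) = (q1, 1, L)  ⊢  [q1]111□ (head at position 0)
Step 7: δ(q1, 1) = (q1, 1, L)  ⊢  [q1]□111□ (head at position -1)
Step 8: δ(q1, □) = (qA, □, R)  ⊢  □[qA]111□ (head at position 0)
The machine is in qA, so it halts and accepts.
Tape content when halted (ignoring surrounding blanks): 111

Final answer: Output: 111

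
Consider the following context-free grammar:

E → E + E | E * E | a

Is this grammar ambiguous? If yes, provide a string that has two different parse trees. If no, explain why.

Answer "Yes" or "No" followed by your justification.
Two different leftmost derivations of a + a * a:
  (1) E ⇒ E + E ⇒ a + E ⇒ a + E * E ⇒ a + a * E ⇒ a + a * a   (tree groups a + (a * a))
  (2) E ⇒ E * E ⇒ E + E * E ⇒ a + E * E ⇒ a + a * E ⇒ a + a * a   (tree groups (a + a) * a)
Two distinct leftmost derivations = two distinct parse trees, so the grammar is ambiguous.

Final answer: Yes - the string 'a + a * a' has two distinct leftmost derivations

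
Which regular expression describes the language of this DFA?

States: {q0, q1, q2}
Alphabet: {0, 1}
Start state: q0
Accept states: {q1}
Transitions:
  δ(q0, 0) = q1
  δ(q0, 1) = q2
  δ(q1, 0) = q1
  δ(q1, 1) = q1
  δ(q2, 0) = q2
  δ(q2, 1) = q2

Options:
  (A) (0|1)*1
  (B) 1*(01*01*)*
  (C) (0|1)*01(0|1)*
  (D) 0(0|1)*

Testing sample strings against the DFA:
  '010' -> accepted
  '100' -> rejected
  '0001' -> accepted
  '00110' -> accepted
Checking each option for a counterexample:
  (A) (0|1)*1: '0' is accepted by the DFA but does not match the regex → eliminated
  (B) 1*(01*01*)*: ε is rejected by the DFA but matches the regex → eliminated
  (C) (0|1)*01(0|1)*: '0' is accepted by the DFA but does not match the regex → eliminated
  (D) 0(0|1)*: agrees with the DFA on all strings of length ≤ 4
Only (D) 0(0|1)* is consistent with the DFA.

Final answer: (D) 0(0|1)*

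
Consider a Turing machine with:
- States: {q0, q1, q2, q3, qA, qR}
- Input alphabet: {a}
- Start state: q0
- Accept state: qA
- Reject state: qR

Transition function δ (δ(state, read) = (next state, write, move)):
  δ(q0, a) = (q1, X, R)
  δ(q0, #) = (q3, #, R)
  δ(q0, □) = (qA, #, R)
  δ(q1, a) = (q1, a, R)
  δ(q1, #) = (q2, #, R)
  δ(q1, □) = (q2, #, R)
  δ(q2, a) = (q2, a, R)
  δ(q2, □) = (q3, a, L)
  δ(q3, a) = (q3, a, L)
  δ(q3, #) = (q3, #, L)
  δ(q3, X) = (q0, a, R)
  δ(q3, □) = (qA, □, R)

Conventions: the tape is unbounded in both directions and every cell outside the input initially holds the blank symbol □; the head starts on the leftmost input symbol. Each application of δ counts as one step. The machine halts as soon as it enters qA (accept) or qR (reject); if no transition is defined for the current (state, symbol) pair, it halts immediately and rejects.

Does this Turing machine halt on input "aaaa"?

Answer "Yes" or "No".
Trace (configuration after each step, as tape_left[state]tape_right with head position):
Step 0: [q0]aaaa (head at position 0)
Step 1: X[q1]aaa (head 1)
Step 2: Xa[q1]aa (head 2)
Step 3: Xaa[q1]a (head 3)
Step 4: Xaaa[q1]□ (head 4)
Step 5: Xaaa#[q2]□ (head 5)
Step 6: Xaaa[q3]#a (head 4)
Step 7: Xaa[q3]a#a (head 3)
Step 8: Xa[q3]aa#a (head 2)
Step 9: X[q3]aaa#a (head 1)
Step 10: [q3]Xaaa#a (head 0)
Step 11: a[q0]aaa#a (head 1)
Step 12: aX[q1]aa#a (head 2)
Step 13: aXa[q1]a#a (head 3)
Step 14: aXaa[q1]#a (head 4)
Step 15: aXaa#[q2]a (head 5)
Step 16: aXaa#a[q2]□ (head 6)
Step 17: aXaa#[q3]aa (head 5)
Step 18: aXaa[q3]#aa (head 4)
Step 19: aXa[q3]a#aa (head 3)
Step 20: aX[q3]aa#aa (head 2)
Step 21: a[q3]Xaa#aa (head 1)
Step 22: aa[q0]aa#aa (head 2)
Step 23: aaX[q1]a#aa (head 3)
Step 24: aaXa[q1]#aa (head 4)
Step 25: aaXa#[q2]aa (head 5)
Step 26: aaXa#a[q2]a (head 6)
Step 27: aaXa#aa[q2]□ (head 7)
Step 28: aaXa#a[q3]aa (head 6)
Step 29: aaXa#[q3]aaa (head 5)
Step 30: aaXa[q3]#aaa (head 4)
Step 31: aaX[q3]a#aaa (head 3)
Step 32: aa[q3]Xa#aaa (head 2)
Step 33: aaa[q0]a#aaa (head 3)
Step 34: aaaX[q1]#aaa (head 4)
Step 35: aaaX#[q2]aaa (head 5)
Step 36: aaaX#a[q2]aa (head 6)
Step 37: aaaX#aa[q2]a (head 7)
Step 38: aaaX#aaa[q2]□ (head 8)
Step 39: aaaX#aa[q3]aa (head 7)
Step 40: aaaX#a[q3]aaa (head 6)
Step 41: aaaX#[q3]aaaa (head 5)
Step 42: aaaX[q3]#aaaa (head 4)
Step 43: aaa[q3]X#aaaa (head 3)
Step 44: aaaa[q0]#aaaa (head 4)
Step 45: aaaa#[q3]aaaa (head 5)
Step 46: aaaa[q3]#aaaa (head 4)
Step 47: aaa[q3]a#aaaa (head 3)
Step 48: aa[q3]aa#aaaa (head 2)
Step 49: a[q3]aaa#aaaa (head 1)
Step 50: [q3]aaaa#aaaa (head 0)
Step 51: [q3]□aaaa#aaaa (head -1)
Step 52: □[qA]aaaa#aaaa (head 0)
The machine is in qA, so it halts and accepts.
It halts after 52 steps.

Final answer: Yes - halts after 52 steps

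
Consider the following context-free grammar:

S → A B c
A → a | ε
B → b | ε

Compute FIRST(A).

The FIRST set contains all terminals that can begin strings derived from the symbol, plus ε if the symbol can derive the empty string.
A → a contributes a; A → ε makes A nullable, contributing ε. FIRST(A) = {a, ε}.

Final answer: {a, ε}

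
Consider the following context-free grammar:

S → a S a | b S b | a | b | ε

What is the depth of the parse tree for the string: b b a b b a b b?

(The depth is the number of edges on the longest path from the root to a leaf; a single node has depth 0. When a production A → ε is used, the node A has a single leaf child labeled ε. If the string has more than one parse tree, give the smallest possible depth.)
The string has even length 8, so its (unique) parse tree peels off matching outer symbols: S → b S b, S → b S b, S → a S a, S → b S b, and finally S → ε for the empty middle.
The S nodes are at depths 0..4; the ε leaf under the innermost S is at depth 5 (terminal leaves are at depths 1..4).
Depth = 5.

Final answer: 5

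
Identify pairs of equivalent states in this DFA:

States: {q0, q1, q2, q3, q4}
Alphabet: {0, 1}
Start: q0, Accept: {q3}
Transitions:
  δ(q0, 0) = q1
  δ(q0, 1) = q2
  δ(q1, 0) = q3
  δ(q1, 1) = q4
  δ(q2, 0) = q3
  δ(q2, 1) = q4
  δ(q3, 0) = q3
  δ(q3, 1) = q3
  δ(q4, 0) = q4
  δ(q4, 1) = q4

Using the table-filling algorithm:
Round 0 – mark pairs where exactly one state is accepting: (q0,q3), (q1,q3), (q2,q3), (q3,q4)
Round 1 – newly marked: (q0,q1) [on 0: q1 vs q3, already marked]; (q0,q2) [on 0: q1 vs q3, already marked]; (q1,q4) [on 0: q3 vs q4, already marked]; (q2,q4) [on 0: q3 vs q4, already marked]
Round 2 – newly marked: (q0,q4) [on 0: q1 vs q4, already marked]
No further pairs can be marked.
(q1, q2) unmarked: δ(q1,0)=q3, δ(q2,0)=q3; δ(q1,1)=q4, δ(q2,1)=q4 → equivalent
Equivalent pairs: (q1, q2)

Final answer: Equivalent pairs: (q1, q2)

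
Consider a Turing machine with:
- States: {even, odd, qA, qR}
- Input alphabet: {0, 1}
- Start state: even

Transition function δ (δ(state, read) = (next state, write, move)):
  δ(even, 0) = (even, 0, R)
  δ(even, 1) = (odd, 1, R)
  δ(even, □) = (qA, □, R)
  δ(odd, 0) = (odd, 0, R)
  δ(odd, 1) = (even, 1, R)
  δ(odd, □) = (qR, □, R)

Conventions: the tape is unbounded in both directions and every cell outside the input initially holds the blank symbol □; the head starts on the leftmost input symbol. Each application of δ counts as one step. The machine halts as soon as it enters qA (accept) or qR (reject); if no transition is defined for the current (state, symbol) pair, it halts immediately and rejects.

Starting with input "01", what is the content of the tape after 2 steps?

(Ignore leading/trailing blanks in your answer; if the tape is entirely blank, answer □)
Step 0: [even]01 (head at position 0)
Step 1: δ(even, 0) = (even, 0, R)  ⊢  0[even]1 (head at position 1)
Step 2: δ(even, 1) = (odd, 1, R)  ⊢  01[odd]□ (head at position 2)
Tape after 2 steps (ignoring surrounding blanks): 01

Final answer: Tape: 01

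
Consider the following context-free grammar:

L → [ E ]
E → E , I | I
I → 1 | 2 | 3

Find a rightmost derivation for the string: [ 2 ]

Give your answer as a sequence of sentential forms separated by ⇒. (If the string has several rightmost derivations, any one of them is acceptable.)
Start with L.
Step 1: the rightmost non-terminal is L; apply L → [ E ]:  [ E ]
Step 2: the rightmost non-terminal is E; apply E → I:  [ I ]
Step 3: the rightmost non-terminal is I; apply I → 2:  [ 2 ]

Final answer: L ⇒ [ E ] ⇒ [ I ] ⇒ [ 2 ]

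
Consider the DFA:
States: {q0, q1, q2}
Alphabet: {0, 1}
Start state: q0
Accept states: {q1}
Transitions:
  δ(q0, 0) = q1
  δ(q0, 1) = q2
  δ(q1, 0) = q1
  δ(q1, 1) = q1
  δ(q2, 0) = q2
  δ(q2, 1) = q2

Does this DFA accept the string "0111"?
Processing string "0111":
  q0 --0--> q1
  q1 --1--> q1
  q1 --1--> q1
  q1 --1--> q1
Final state: q1
Accept states: {q1}
q1 is an accept state, so the string is accepted.

Final answer: Yes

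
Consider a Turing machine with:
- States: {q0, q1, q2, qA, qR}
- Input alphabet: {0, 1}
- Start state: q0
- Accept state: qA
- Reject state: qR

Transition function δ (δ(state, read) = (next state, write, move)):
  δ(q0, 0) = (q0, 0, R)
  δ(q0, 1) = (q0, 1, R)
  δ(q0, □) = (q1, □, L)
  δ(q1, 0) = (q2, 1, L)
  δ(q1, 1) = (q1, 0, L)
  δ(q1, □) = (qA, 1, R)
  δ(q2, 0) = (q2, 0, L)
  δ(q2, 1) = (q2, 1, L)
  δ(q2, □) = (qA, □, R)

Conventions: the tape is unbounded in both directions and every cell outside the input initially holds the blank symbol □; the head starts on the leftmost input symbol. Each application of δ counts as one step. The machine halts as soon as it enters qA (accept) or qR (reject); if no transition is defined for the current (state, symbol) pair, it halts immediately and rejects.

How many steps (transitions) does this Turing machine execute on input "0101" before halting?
Step 0: [q0]0101 (head at position 0)
Step 1: δ(q0, 0) = (q0, 0, R)  ⊢  0[q0]101 (head at position 1)
Step 2: δ(q0, 1) = (q0, 1, R)  ⊢  01[q0]01 (head at position 2)
Step 3: δ(q0, 0) = (q0, 0, R)  ⊢  010[q0]1 (head at position 3)
Step 4: δ(q0, 1) = (q0, 1, R)  ⊢  0101[q0]□ (head at position 4)
Step 5: δ(q0, □) = (q1, □, L)  ⊢  010[q1]1□ (head at position 3)
Step 6: δ(q1, 1) = (q1, 0, L)  ⊢  01[q1]00□ (head at position 2)
Step 7: δ(q1, 0) = (q2, 1, L)  ⊢  0[q2]110□ (head at position 1)
Step 8: δ(q2, 1) = (q2, 1, L)  ⊢  [q2]0110□ (head at position 0)
Step 9: δ(q2, 0) = (q2, 0, L)  ⊢  [q2]□0110□ (head at position -1)
Step 10: δ(q2, □) = (qA, □, R)  ⊢  □[qA]0110□ (head at position 0)
The machine is in qA, so it halts and accepts.
Number of transitions executed: 10.

Final answer: 10 steps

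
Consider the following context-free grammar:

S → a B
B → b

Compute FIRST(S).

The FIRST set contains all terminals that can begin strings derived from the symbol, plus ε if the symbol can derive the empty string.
S has the single production S → a B, whose right-hand side begins with the terminal a. So FIRST(S) = {a}.

Final answer: {a}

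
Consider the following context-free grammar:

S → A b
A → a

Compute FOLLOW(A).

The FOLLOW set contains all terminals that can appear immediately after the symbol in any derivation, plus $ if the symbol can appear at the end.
A occurs only in S → A b, where it is immediately followed by the terminal b. So FOLLOW(A) = {b}.

Final answer: {b}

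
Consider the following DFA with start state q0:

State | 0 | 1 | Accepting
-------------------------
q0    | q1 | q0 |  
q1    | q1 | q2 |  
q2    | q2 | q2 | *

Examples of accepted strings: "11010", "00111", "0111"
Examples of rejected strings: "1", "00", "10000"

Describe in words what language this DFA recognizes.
binary strings containing '01' as a substring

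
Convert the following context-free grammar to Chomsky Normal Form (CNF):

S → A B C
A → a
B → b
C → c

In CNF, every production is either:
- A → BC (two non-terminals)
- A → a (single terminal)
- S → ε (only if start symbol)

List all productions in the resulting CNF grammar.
The grammar has no ε-productions or unit productions to eliminate.
A → a is already in CNF (single terminal) – keep it.
B → b is already in CNF (single terminal) – keep it.
C → c is already in CNF (single terminal) – keep it.
S → A B C has 3 symbols on the right: break it into binary productions S → A X0, X0 → B C.
Resulting CNF grammar (5 productions): A → a; B → b; C → c; S → A X0; X0 → B C

Final answer: A → a; B → b; C → c; S → A X0; X0 → B C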